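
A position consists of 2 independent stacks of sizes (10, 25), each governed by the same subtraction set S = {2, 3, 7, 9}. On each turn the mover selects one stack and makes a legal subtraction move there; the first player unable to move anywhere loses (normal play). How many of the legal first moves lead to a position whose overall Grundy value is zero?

0

All stacks use S = {2, 3, 7, 9}:
n :  0  1  2  3  4  5  6  7  8  9 10 11 12 13 14 15 16 17 18 19 20 21 22 23 24 25
G :  0  0  1  1  2  0  0  1  1  2  2  0  3  1  2  2  0  0  1  1  2  0  0  1  1  2
Stack A: G(10) = 2.
Stack B: G(25) = 2.
Combined Grundy value = 2 ⊕ 2 = 0.
A winning move leaves total XOR = 0, i.e. changes one component's Grundy value g to g ⊕ X where X is the current total.
Stack A: target g' = 2⊕0 = 2, but every legal move changes the Grundy value (mex property), so 0 moves.
Stack B: target g' = 2⊕0 = 2, but every legal move changes the Grundy value (mex property), so 0 moves.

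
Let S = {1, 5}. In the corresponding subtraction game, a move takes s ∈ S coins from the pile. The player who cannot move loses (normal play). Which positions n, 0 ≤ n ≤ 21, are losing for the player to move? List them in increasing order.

0, 2, 4, 6, 8, 10, 12, 14, 16, 18, 20

n :  0  1  2  3  4  5  6  7  8  9 10 11 12 13 14 15 16 17 18 19 20 21
G :  0  1  0  1  0  1  0  1  0  1  0  1  0  1  0  1  0  1  0  1  0  1
P-positions are exactly the n with G(n) = 0.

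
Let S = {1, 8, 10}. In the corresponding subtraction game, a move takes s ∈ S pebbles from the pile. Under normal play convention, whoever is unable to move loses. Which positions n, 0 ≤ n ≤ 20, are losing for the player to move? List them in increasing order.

G(0) = 0
G(1) = mex{0} = 1
G(2) = mex{1} = 0
G(3) = mex{0} = 1
G(4) = mex{1} = 0
G(5) = mex{0} = 1
G(6) = mex{1} = 0
G(7) = mex{0} = 1
G(8) = mex{1,0} = 2
G(9) = mex{2,1} = 0
G(10) = mex{0,0,0} = 1
G(11) = mex{1,1,1} = 0
G(12) = mex{0,0,0} = 1
G(13) = mex{1,1,1} = 0
G(14) = mex{0,0,0} = 1
G(15) = mex{1,1,1} = 0
G(16) = mex{0,2,0} = 1
G(17) = mex{1,0,1} = 2
G(18) = mex{2,1,2} = 0
G(19) = mex{0,0,0} = 1
G(20) = mex{1,1,1} = 0
P-positions are exactly the n with G(n) = 0.

0, 2, 4, 6, 9, 11, 13, 15, 18, 20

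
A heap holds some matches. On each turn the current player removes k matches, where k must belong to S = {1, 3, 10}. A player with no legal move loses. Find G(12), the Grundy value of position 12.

2

n :  0  1  2  3  4  5  6  7  8  9 10 11 12
G :  0  1  0  1  0  1  0  1  0  1  2  3  2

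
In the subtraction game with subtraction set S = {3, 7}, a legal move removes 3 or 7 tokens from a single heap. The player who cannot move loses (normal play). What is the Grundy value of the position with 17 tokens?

2

G(0) = 0
G(1) = mex{} = 0
G(2) = mex{} = 0
G(3) = mex{0} = 1
G(4) = mex{0} = 1
G(5) = mex{0} = 1
G(6) = mex{1} = 0
G(7) = mex{1,0} = 2
G(8) = mex{1,0} = 2
G(9) = mex{0,0} = 1
G(10) = mex{2,1} = 0
G(11) = mex{2,1} = 0
G(12) = mex{1,1} = 0
G(13) = mex{0,0} = 1
G(14) = mex{0,2} = 1
G(15) = mex{0,2} = 1
G(16) = mex{1,1} = 0
G(17) = mex{1,0} = 2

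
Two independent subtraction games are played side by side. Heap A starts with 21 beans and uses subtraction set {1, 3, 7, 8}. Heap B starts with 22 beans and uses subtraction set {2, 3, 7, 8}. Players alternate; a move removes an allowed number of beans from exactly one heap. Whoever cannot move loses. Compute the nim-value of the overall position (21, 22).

Heap A, S = {1, 3, 7, 8}:
G(0) = 0
G(1) = mex{0} = 1
G(2) = mex{1} = 0
G(3) = mex{0,0} = 1
G(4) = mex{1,1} = 0
G(5) = mex{0,0} = 1
G(6) = mex{1,1} = 0
G(7) = mex{0,0,0} = 1
G(8) = mex{1,1,1,0} = 2
G(9) = mex{2,0,0,1} = 3
G(10) = mex{3,1,1,0} = 2
G(11) = mex{2,2,0,1} = 3
G(12) = mex{3,3,1,0} = 2
G(13) = mex{2,2,0,1} = 3
G(14) = mex{3,3,1,0} = 2
G(15) = mex{2,2,2,1} = 0
G(16) = mex{0,3,3,2} = 1
G(17) = mex{1,2,2,3} = 0
G(18) = mex{0,0,3,2} = 1
G(19) = mex{1,1,2,3} = 0
G(20) = mex{0,0,3,2} = 1
G(21) = mex{1,1,2,3} = 0
G_A(21) = 0.
Heap B, S = {2, 3, 7, 8}:
G(0) = 0
G(1) = mex{} = 0
G(2) = mex{0} = 1
G(3) = mex{0,0} = 1
G(4) = mex{1,0} = 2
G(5) = mex{1,1} = 0
G(6) = mex{2,1} = 0
G(7) = mex{0,2,0} = 1
G(8) = mex{0,0,0,0} = 1
G(9) = mex{1,0,1,0} = 2
G(10) = mex{1,1,1,1} = 0
G(11) = mex{2,1,2,1} = 0
G(12) = mex{0,2,0,2} = 1
G(13) = mex{0,0,0,0} = 1
G(14) = mex{1,0,1,0} = 2
G(15) = mex{1,1,1,1} = 0
G(16) = mex{2,1,2,1} = 0
G(17) = mex{0,2,0,2} = 1
G(18) = mex{0,0,0,0} = 1
G(19) = mex{1,0,1,0} = 2
G(20) = mex{1,1,1,1} = 0
G(21) = mex{2,1,2,1} = 0
G(22) = mex{0,2,0,2} = 1
G_B(22) = 1.
Combined Grundy value = 0 ⊕ 1 = 1.

1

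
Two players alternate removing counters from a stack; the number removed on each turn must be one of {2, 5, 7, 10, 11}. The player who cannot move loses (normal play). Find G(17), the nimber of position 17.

G(0) = 0
G(1) = mex{} = 0
G(2) = mex{0} = 1
G(3) = mex{0} = 1
G(4) = mex{1} = 0
G(5) = mex{1,0} = 2
G(6) = mex{0,0} = 1
G(7) = mex{2,1,0} = 3
G(8) = mex{1,1,0} = 2
G(9) = mex{3,0,1} = 2
G(10) = mex{2,2,1,0} = 3
G(11) = mex{2,1,0,0,0} = 3
G(12) = mex{3,3,2,1,0} = 4
G(13) = mex{3,2,1,1,1} = 0
G(14) = mex{4,2,3,0,1} = 5
G(15) = mex{0,3,2,2,0} = 1
G(16) = mex{5,3,2,1,2} = 0
G(17) = mex{1,4,3,3,1} = 0

0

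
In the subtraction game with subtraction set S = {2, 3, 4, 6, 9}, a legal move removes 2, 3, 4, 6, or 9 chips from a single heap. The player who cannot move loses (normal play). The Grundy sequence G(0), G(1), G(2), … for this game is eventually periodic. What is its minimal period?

G(0) = 0
G(1) = mex{} = 0
G(2) = mex{0} = 1
G(3) = mex{0,0} = 1
G(4) = mex{1,0,0} = 2
G(5) = mex{1,1,0} = 2
G(6) = mex{2,1,1,0} = 3
G(7) = mex{2,2,1,0} = 3
G(8) = mex{3,2,2,1} = 0
G(9) = mex{3,3,2,1,0} = 4
G(10) = mex{0,3,3,2,0} = 1
G(11) = mex{4,0,3,2,1} = 5
G(12) = mex{1,4,0,3,1} = 2
G(13) = mex{5,1,4,3,2} = 0
G(14) = mex{2,5,1,0,2} = 3
G(15) = mex{0,2,5,4,3} = 1
G(16) = mex{3,0,2,1,3} = 4
G(17) = mex{1,3,0,5,0} = 2
G(18) = mex{4,1,3,2,4} = 0
G(19) = mex{2,4,1,0,1} = 3
G(20) = mex{0,2,4,3,5} = 1
G(21) = mex{3,0,2,1,2} = 4
G(22) = mex{1,3,0,4,0} = 2
G(23) = mex{4,1,3,2,3} = 0
G(24) = mex{2,4,1,0,1} = 3
G(25) = mex{0,2,4,3,4} = 1
G(26) = mex{3,0,2,1,2} = 4
G(27) = mex{1,3,0,4,0} = 2
From n = 12 onward G(n+5) = G(n); since this holds over max(S) = 9 consecutive positions the period is 5 (pre-period 12).

5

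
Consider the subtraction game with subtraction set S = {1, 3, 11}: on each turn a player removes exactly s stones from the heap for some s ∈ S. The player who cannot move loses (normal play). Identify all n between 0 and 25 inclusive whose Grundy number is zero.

n :  0  1  2  3  4  5  6  7  8  9 10 11 12 13 14 15 16 17 18 19 20 21 22 23 24 25
G :  0  1  0  1  0  1  0  1  0  1  0  1  0  1  0  1  0  1  0  1  0  1  0  1  0  1
P-positions are exactly the n with G(n) = 0.

0, 2, 4, 6, 8, 10, 12, 14, 16, 18, 20, 22, 24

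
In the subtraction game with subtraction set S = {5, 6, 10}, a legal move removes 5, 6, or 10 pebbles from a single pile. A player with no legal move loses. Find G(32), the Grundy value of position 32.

0

G(0) = 0
G(1) = mex{} = 0
G(2) = mex{} = 0
G(3) = mex{} = 0
G(4) = mex{} = 0
G(5) = mex{0} = 1
G(6) = mex{0,0} = 1
G(7) = mex{0,0} = 1
G(8) = mex{0,0} = 1
G(9) = mex{0,0} = 1
G(10) = mex{1,0,0} = 2
G(11) = mex{1,1,0} = 2
G(12) = mex{1,1,0} = 2
G(13) = mex{1,1,0} = 2
G(14) = mex{1,1,0} = 2
G(15) = mex{2,1,1} = 0
G(16) = mex{2,2,1} = 0
G(17) = mex{2,2,1} = 0
G(18) = mex{2,2,1} = 0
G(19) = mex{2,2,1} = 0
G(20) = mex{0,2,2} = 1
G(21) = mex{0,0,2} = 1
G(22) = mex{0,0,2} = 1
G(23) = mex{0,0,2} = 1
G(24) = mex{0,0,2} = 1
G(25) = mex{1,0,0} = 2
G(26) = mex{1,1,0} = 2
G(27) = mex{1,1,0} = 2
G(28) = mex{1,1,0} = 2
G(29) = mex{1,1,0} = 2
G(30) = mex{2,1,1} = 0
G(31) = mex{2,2,1} = 0
G(32) = mex{2,2,1} = 0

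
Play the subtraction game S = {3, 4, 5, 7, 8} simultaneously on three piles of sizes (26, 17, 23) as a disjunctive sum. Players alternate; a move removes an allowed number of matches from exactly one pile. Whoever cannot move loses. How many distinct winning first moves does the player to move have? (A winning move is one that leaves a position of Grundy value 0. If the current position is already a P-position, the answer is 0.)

4

All piles use S = {3, 4, 5, 7, 8}:
G(0) = 0
G(1) = mex{} = 0
G(2) = mex{} = 0
G(3) = mex{0} = 1
G(4) = mex{0,0} = 1
G(5) = mex{0,0,0} = 1
G(6) = mex{1,0,0} = 2
G(7) = mex{1,1,0,0} = 2
G(8) = mex{1,1,1,0,0} = 2
G(9) = mex{2,1,1,0,0} = 3
G(10) = mex{2,2,1,1,0} = 3
G(11) = mex{2,2,2,1,1} = 0
G(12) = mex{3,2,2,1,1} = 0
G(13) = mex{3,3,2,2,1} = 0
G(14) = mex{0,3,3,2,2} = 1
G(15) = mex{0,0,3,2,2} = 1
G(16) = mex{0,0,0,3,2} = 1
G(17) = mex{1,0,0,3,3} = 2
G(18) = mex{1,1,0,0,3} = 2
G(19) = mex{1,1,1,0,0} = 2
G(20) = mex{2,1,1,0,0} = 3
G(21) = mex{2,2,1,1,0} = 3
G(22) = mex{2,2,2,1,1} = 0
G(23) = mex{3,2,2,1,1} = 0
G(24) = mex{3,3,2,2,1} = 0
G(25) = mex{0,3,3,2,2} = 1
G(26) = mex{0,0,3,2,2} = 1
Pile A: G(26) = 1.
Pile B: G(17) = 2.
Pile C: G(23) = 0.
Combined Grundy value = 1 ⊕ 2 ⊕ 0 = 3.
A winning move leaves total XOR = 0, i.e. changes one component's Grundy value g to g ⊕ X where X is the current total.
Pile A: need g' = 1⊕3 = 2. Options: 26−3→G=0, 26−4→G=0, 26−5→G=3, 26−7→G=2, 26−8→G=2. Hits: 2.
Pile B: need g' = 2⊕3 = 1. Options: 17−3→G=1, 17−4→G=0, 17−5→G=0, 17−7→G=3, 17−8→G=3. Hits: 1.
Pile C: need g' = 0⊕3 = 3. Options: 23−3→G=3, 23−4→G=2, 23−5→G=2, 23−7→G=1, 23−8→G=1. Hits: 1.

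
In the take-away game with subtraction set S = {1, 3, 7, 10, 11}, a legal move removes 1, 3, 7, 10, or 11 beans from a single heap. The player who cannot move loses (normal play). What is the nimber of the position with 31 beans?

G(0) = 0
G(1) = mex{0} = 1
G(2) = mex{1} = 0
G(3) = mex{0,0} = 1
G(4) = mex{1,1} = 0
G(5) = mex{0,0} = 1
G(6) = mex{1,1} = 0
G(7) = mex{0,0,0} = 1
G(8) = mex{1,1,1} = 0
G(9) = mex{0,0,0} = 1
G(10) = mex{1,1,1,0} = 2
G(11) = mex{2,0,0,1,0} = 3
G(12) = mex{3,1,1,0,1} = 2
G(13) = mex{2,2,0,1,0} = 3
G(14) = mex{3,3,1,0,1} = 2
G(15) = mex{2,2,0,1,0} = 3
G(16) = mex{3,3,1,0,1} = 2
G(17) = mex{2,2,2,1,0} = 3
G(18) = mex{3,3,3,0,1} = 2
G(19) = mex{2,2,2,1,0} = 3
G(20) = mex{3,3,3,2,1} = 0
G(21) = mex{0,2,2,3,2} = 1
G(22) = mex{1,3,3,2,3} = 0
G(23) = mex{0,0,2,3,2} = 1
G(24) = mex{1,1,3,2,3} = 0
G(25) = mex{0,0,2,3,2} = 1
G(26) = mex{1,1,3,2,3} = 0
G(27) = mex{0,0,0,3,2} = 1
G(28) = mex{1,1,1,2,3} = 0
G(29) = mex{0,0,0,3,2} = 1
G(30) = mex{1,1,1,0,3} = 2
G(31) = mex{2,0,0,1,0} = 3

3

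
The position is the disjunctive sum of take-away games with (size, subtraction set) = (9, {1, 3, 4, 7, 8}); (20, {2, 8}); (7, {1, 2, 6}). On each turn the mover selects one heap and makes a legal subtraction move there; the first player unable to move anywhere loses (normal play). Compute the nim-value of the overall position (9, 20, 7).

Heap A, S = {1, 3, 4, 7, 8}:
n : 0 1 2 3 4 5 6 7 8 9
G : 0 1 0 1 2 3 2 3 4 5
G_A(9) = 5.
Heap B, S = {2, 8}:
n :  0  1  2  3  4  5  6  7  8  9 10 11 12 13 14 15 16 17 18 19 20
G :  0  0  1  1  0  0  1  1  2  2  0  0  1  1  0  0  1  1  2  2  0
G_B(20) = 0.
Heap C, S = {1, 2, 6}:
n : 0 1 2 3 4 5 6 7
G : 0 1 2 0 1 2 3 0
G_C(7) = 0.
Combined Grundy value = 5 ⊕ 0 ⊕ 0 = 5.

5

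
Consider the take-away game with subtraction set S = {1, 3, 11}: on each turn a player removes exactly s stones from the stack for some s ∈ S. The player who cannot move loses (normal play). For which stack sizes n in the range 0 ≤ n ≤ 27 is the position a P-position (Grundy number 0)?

0, 2, 4, 6, 8, 10, 12, 14, 16, 18, 20, 22, 24, 26

G(0) = 0
G(1) = mex{0} = 1
G(2) = mex{1} = 0
G(3) = mex{0,0} = 1
G(4) = mex{1,1} = 0
G(5) = mex{0,0} = 1
G(6) = mex{1,1} = 0
G(7) = mex{0,0} = 1
G(8) = mex{1,1} = 0
G(9) = mex{0,0} = 1
G(10) = mex{1,1} = 0
G(11) = mex{0,0,0} = 1
G(12) = mex{1,1,1} = 0
G(13) = mex{0,0,0} = 1
G(14) = mex{1,1,1} = 0
G(15) = mex{0,0,0} = 1
G(16) = mex{1,1,1} = 0
G(17) = mex{0,0,0} = 1
G(18) = mex{1,1,1} = 0
G(19) = mex{0,0,0} = 1
G(20) = mex{1,1,1} = 0
G(21) = mex{0,0,0} = 1
G(22) = mex{1,1,1} = 0
G(23) = mex{0,0,0} = 1
G(24) = mex{1,1,1} = 0
G(25) = mex{0,0,0} = 1
G(26) = mex{1,1,1} = 0
G(27) = mex{0,0,0} = 1
P-positions are exactly the n with G(n) = 0.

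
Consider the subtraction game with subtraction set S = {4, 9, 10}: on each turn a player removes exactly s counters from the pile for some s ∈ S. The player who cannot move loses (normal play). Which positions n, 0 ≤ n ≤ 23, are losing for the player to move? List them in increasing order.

0, 1, 2, 3, 8, 14, 15, 16, 21, 22

n :  0  1  2  3  4  5  6  7  8  9 10 11 12 13 14 15 16 17 18 19 20 21 22 23
G :  0  0  0  0  1  1  1  1  0  2  2  2  1  3  0  0  0  2  1  1  1  0  0  2
P-positions are exactly the n with G(n) = 0.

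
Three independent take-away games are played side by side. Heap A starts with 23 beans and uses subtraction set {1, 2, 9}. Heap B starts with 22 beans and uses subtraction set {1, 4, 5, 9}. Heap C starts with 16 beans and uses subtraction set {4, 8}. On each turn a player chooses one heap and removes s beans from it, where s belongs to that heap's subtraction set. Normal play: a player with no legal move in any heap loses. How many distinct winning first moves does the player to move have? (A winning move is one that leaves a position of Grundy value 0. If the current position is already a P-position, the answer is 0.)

2

Heap A, S = {1, 2, 9}:
n :  0  1  2  3  4  5  6  7  8  9 10 11 12 13 14 15 16 17 18 19 20 21 22 23
G :  0  1  2  0  1  2  0  1  2  3  0  1  2  0  1  2  0  1  2  3  0  1  2  0
G_A(23) = 0.
Heap B, S = {1, 4, 5, 9}:
G(0) = 0
G(1) = mex{0} = 1
G(2) = mex{1} = 0
G(3) = mex{0} = 1
G(4) = mex{1,0} = 2
G(5) = mex{2,1,0} = 3
G(6) = mex{3,0,1} = 2
G(7) = mex{2,1,0} = 3
G(8) = mex{3,2,1} = 0
G(9) = mex{0,3,2,0} = 1
G(10) = mex{1,2,3,1} = 0
G(11) = mex{0,3,2,0} = 1
G(12) = mex{1,0,3,1} = 2
G(13) = mex{2,1,0,2} = 3
G(14) = mex{3,0,1,3} = 2
G(15) = mex{2,1,0,2} = 3
G(16) = mex{3,2,1,3} = 0
G(17) = mex{0,3,2,0} = 1
G(18) = mex{1,2,3,1} = 0
G(19) = mex{0,3,2,0} = 1
G(20) = mex{1,0,3,1} = 2
G(21) = mex{2,1,0,2} = 3
G(22) = mex{3,0,1,3} = 2
G_B(22) = 2.
Heap C, S = {4, 8}:
G(0) = 0
G(1) = mex{} = 0
G(2) = mex{} = 0
G(3) = mex{} = 0
G(4) = mex{0} = 1
G(5) = mex{0} = 1
G(6) = mex{0} = 1
G(7) = mex{0} = 1
G(8) = mex{1,0} = 2
G(9) = mex{1,0} = 2
G(10) = mex{1,0} = 2
G(11) = mex{1,0} = 2
G(12) = mex{2,1} = 0
G(13) = mex{2,1} = 0
G(14) = mex{2,1} = 0
G(15) = mex{2,1} = 0
G(16) = mex{0,2} = 1
G_C(16) = 1.
Combined Grundy value = 0 ⊕ 2 ⊕ 1 = 3.
A winning move leaves total XOR = 0, i.e. changes one component's Grundy value g to g ⊕ X where X is the current total.
Heap A: need g' = 0⊕3 = 3. Options: 23−1→G=2, 23−2→G=1, 23−9→G=1. Hits: 0.
Heap B: need g' = 2⊕3 = 1. Options: 22−1→G=3, 22−4→G=0, 22−5→G=1, 22−9→G=3. Hits: 1.
Heap C: need g' = 1⊕3 = 2. Options: 16−4→G=0, 16−8→G=2. Hits: 1.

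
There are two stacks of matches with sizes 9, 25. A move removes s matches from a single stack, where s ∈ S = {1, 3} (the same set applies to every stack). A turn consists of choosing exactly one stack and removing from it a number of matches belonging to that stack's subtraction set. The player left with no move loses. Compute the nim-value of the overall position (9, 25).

All stacks use S = {1, 3}:
n :  0  1  2  3  4  5  6  7  8  9 10 11 12 13 14 15 16 17 18 19 20 21 22 23 24 25
G :  0  1  0  1  0  1  0  1  0  1  0  1  0  1  0  1  0  1  0  1  0  1  0  1  0  1
Stack A: G(9) = 1.
Stack B: G(25) = 1.
Combined Grundy value = 1 ⊕ 1 = 0.

0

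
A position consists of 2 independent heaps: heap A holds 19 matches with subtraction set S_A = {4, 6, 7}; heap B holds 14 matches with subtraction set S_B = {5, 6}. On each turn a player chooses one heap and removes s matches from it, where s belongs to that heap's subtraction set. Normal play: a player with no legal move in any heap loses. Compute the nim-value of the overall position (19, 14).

2

Heap A, S = {4, 6, 7}:
G(0) = 0
G(1) = mex{} = 0
G(2) = mex{} = 0
G(3) = mex{} = 0
G(4) = mex{0} = 1
G(5) = mex{0} = 1
G(6) = mex{0,0} = 1
G(7) = mex{0,0,0} = 1
G(8) = mex{1,0,0} = 2
G(9) = mex{1,0,0} = 2
G(10) = mex{1,1,0} = 2
G(11) = mex{1,1,1} = 0
G(12) = mex{2,1,1} = 0
G(13) = mex{2,1,1} = 0
G(14) = mex{2,2,1} = 0
G(15) = mex{0,2,2} = 1
G(16) = mex{0,2,2} = 1
G(17) = mex{0,0,2} = 1
G(18) = mex{0,0,0} = 1
G(19) = mex{1,0,0} = 2
G_A(19) = 2.
Heap B, S = {5, 6}:
G(0) = 0
G(1) = mex{} = 0
G(2) = mex{} = 0
G(3) = mex{} = 0
G(4) = mex{} = 0
G(5) = mex{0} = 1
G(6) = mex{0,0} = 1
G(7) = mex{0,0} = 1
G(8) = mex{0,0} = 1
G(9) = mex{0,0} = 1
G(10) = mex{1,0} = 2
G(11) = mex{1,1} = 0
G(12) = mex{1,1} = 0
G(13) = mex{1,1} = 0
G(14) = mex{1,1} = 0
G_B(14) = 0.
Combined Grundy value = 2 ⊕ 0 = 2.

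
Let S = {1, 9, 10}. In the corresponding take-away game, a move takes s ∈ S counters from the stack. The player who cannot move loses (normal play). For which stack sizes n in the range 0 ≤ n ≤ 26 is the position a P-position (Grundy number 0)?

0, 2, 4, 6, 8, 19, 21, 23, 25

n :  0  1  2  3  4  5  6  7  8  9 10 11 12 13 14 15 16 17 18 19 20 21 22 23 24 25 26
G :  0  1  0  1  0  1  0  1  0  1  2  3  2  3  2  3  2  3  2  0  1  0  1  0  1  0  1
P-positions are exactly the n with G(n) = 0.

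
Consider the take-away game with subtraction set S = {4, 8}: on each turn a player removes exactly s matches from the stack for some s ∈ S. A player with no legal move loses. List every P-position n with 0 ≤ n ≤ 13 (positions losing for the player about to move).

0, 1, 2, 3, 12, 13

G(0) = 0
G(1) = mex{} = 0
G(2) = mex{} = 0
G(3) = mex{} = 0
G(4) = mex{0} = 1
G(5) = mex{0} = 1
G(6) = mex{0} = 1
G(7) = mex{0} = 1
G(8) = mex{1,0} = 2
G(9) = mex{1,0} = 2
G(10) = mex{1,0} = 2
G(11) = mex{1,0} = 2
G(12) = mex{2,1} = 0
G(13) = mex{2,1} = 0
P-positions are exactly the n with G(n) = 0.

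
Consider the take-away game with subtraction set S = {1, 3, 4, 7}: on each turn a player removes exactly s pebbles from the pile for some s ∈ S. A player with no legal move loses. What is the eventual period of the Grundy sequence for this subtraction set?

8

G(0) = 0
G(1) = mex{0} = 1
G(2) = mex{1} = 0
G(3) = mex{0,0} = 1
G(4) = mex{1,1,0} = 2
G(5) = mex{2,0,1} = 3
G(6) = mex{3,1,0} = 2
G(7) = mex{2,2,1,0} = 3
G(8) = mex{3,3,2,1} = 0
G(9) = mex{0,2,3,0} = 1
G(10) = mex{1,3,2,1} = 0
G(11) = mex{0,0,3,2} = 1
G(12) = mex{1,1,0,3} = 2
G(13) = mex{2,0,1,2} = 3
G(14) = mex{3,1,0,3} = 2
G(15) = mex{2,2,1,0} = 3
G(16) = mex{3,3,2,1} = 0
G(17) = mex{0,2,3,0} = 1
G(n+8) = G(n) holds for n = 0,…,6 (a full window of length max(S) = 7), so the sequence is purely periodic with period 8.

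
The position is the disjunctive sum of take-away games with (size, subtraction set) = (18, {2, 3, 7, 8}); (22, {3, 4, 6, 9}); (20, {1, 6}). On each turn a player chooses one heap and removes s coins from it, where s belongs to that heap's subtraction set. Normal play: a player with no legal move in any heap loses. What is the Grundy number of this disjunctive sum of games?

Heap A, S = {2, 3, 7, 8}:
n :  0  1  2  3  4  5  6  7  8  9 10 11 12 13 14 15 16 17 18
G :  0  0  1  1  2  0  0  1  1  2  0  0  1  1  2  0  0  1  1
G_A(18) = 1.
Heap B, S = {3, 4, 6, 9}:
G(0) = 0
G(1) = mex{} = 0
G(2) = mex{} = 0
G(3) = mex{0} = 1
G(4) = mex{0,0} = 1
G(5) = mex{0,0} = 1
G(6) = mex{1,0,0} = 2
G(7) = mex{1,1,0} = 2
G(8) = mex{1,1,0} = 2
G(9) = mex{2,1,1,0} = 3
G(10) = mex{2,2,1,0} = 3
G(11) = mex{2,2,1,0} = 3
G(12) = mex{3,2,2,1} = 0
G(13) = mex{3,3,2,1} = 0
G(14) = mex{3,3,2,1} = 0
G(15) = mex{0,3,3,2} = 1
G(16) = mex{0,0,3,2} = 1
G(17) = mex{0,0,3,2} = 1
G(18) = mex{1,0,0,3} = 2
G(19) = mex{1,1,0,3} = 2
G(20) = mex{1,1,0,3} = 2
G(21) = mex{2,1,1,0} = 3
G(22) = mex{2,2,1,0} = 3
G_B(22) = 3.
Heap C, S = {1, 6}:
G(0) = 0
G(1) = mex{0} = 1
G(2) = mex{1} = 0
G(3) = mex{0} = 1
G(4) = mex{1} = 0
G(5) = mex{0} = 1
G(6) = mex{1,0} = 2
G(7) = mex{2,1} = 0
G(8) = mex{0,0} = 1
G(9) = mex{1,1} = 0
G(10) = mex{0,0} = 1
G(11) = mex{1,1} = 0
G(12) = mex{0,2} = 1
G(13) = mex{1,0} = 2
G(14) = mex{2,1} = 0
G(15) = mex{0,0} = 1
G(16) = mex{1,1} = 0
G(17) = mex{0,0} = 1
G(18) = mex{1,1} = 0
G(19) = mex{0,2} = 1
G(20) = mex{1,0} = 2
G_C(20) = 2.
Combined Grundy value = 1 ⊕ 3 ⊕ 2 = 0.

0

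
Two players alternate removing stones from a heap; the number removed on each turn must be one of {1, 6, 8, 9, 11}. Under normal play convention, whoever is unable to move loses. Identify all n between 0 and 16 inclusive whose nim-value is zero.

0, 2, 4, 7, 14

n :  0  1  2  3  4  5  6  7  8  9 10 11 12 13 14 15 16
G :  0  1  0  1  0  1  2  0  1  2  3  2  3  2  0  1  2
P-positions are exactly the n with G(n) = 0.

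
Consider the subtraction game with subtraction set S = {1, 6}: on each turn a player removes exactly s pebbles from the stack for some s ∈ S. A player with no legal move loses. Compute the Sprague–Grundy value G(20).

n :  0  1  2  3  4  5  6  7  8  9 10 11 12 13 14 15 16 17 18 19 20
G :  0  1  0  1  0  1  2  0  1  0  1  0  1  2  0  1  0  1  0  1  2

2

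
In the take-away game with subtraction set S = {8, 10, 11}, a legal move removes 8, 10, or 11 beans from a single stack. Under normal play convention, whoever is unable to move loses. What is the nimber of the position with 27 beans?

G(0) = 0
G(1) = mex{} = 0
G(2) = mex{} = 0
G(3) = mex{} = 0
G(4) = mex{} = 0
G(5) = mex{} = 0
G(6) = mex{} = 0
G(7) = mex{} = 0
G(8) = mex{0} = 1
G(9) = mex{0} = 1
G(10) = mex{0,0} = 1
G(11) = mex{0,0,0} = 1
G(12) = mex{0,0,0} = 1
G(13) = mex{0,0,0} = 1
G(14) = mex{0,0,0} = 1
G(15) = mex{0,0,0} = 1
G(16) = mex{1,0,0} = 2
G(17) = mex{1,0,0} = 2
G(18) = mex{1,1,0} = 2
G(19) = mex{1,1,1} = 0
G(20) = mex{1,1,1} = 0
G(21) = mex{1,1,1} = 0
G(22) = mex{1,1,1} = 0
G(23) = mex{1,1,1} = 0
G(24) = mex{2,1,1} = 0
G(25) = mex{2,1,1} = 0
G(26) = mex{2,2,1} = 0
G(27) = mex{0,2,2} = 1

1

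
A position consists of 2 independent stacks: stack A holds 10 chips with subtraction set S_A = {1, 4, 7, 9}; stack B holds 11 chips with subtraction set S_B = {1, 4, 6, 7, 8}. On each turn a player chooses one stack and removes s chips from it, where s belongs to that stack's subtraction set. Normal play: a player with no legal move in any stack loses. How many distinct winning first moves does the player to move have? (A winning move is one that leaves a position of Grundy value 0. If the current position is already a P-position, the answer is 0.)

1

Stack A, S = {1, 4, 7, 9}:
n :  0  1  2  3  4  5  6  7  8  9 10
G :  0  1  0  1  2  0  1  2  0  1  0
G_A(10) = 0.
Stack B, S = {1, 4, 6, 7, 8}:
n :  0  1  2  3  4  5  6  7  8  9 10 11
G :  0  1  0  1  2  0  1  2  3  2  3  4
G_B(11) = 4.
Combined Grundy value = 0 ⊕ 4 = 4.
A winning move leaves total XOR = 0, i.e. changes one component's Grundy value g to g ⊕ X where X is the current total.
Stack A: need g' = 0⊕4 = 4. Options: 10−1→G=1, 10−4→G=1, 10−7→G=1, 10−9→G=1. Hits: 0.
Stack B: need g' = 4⊕4 = 0. Options: 11−1→G=3, 11−4→G=2, 11−6→G=0, 11−7→G=2, 11−8→G=1. Hits: 1.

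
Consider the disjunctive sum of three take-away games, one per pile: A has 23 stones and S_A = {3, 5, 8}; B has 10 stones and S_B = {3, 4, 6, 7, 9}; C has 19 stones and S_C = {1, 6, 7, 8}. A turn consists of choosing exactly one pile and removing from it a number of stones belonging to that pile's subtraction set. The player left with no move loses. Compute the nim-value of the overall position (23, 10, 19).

1

Pile A, S = {3, 5, 8}:
n :  0  1  2  3  4  5  6  7  8  9 10 11 12 13 14 15 16 17 18 19 20 21 22 23
G :  0  0  0  1  1  1  2  2  2  3  3  0  0  0  1  1  1  2  2  2  3  3  0  0
G_A(23) = 0.
Pile B, S = {3, 4, 6, 7, 9}:
G(0) = 0
G(1) = mex{} = 0
G(2) = mex{} = 0
G(3) = mex{0} = 1
G(4) = mex{0,0} = 1
G(5) = mex{0,0} = 1
G(6) = mex{1,0,0} = 2
G(7) = mex{1,1,0,0} = 2
G(8) = mex{1,1,0,0} = 2
G(9) = mex{2,1,1,0,0} = 3
G(10) = mex{2,2,1,1,0} = 3
G_B(10) = 3.
Pile C, S = {1, 6, 7, 8}:
G(0) = 0
G(1) = mex{0} = 1
G(2) = mex{1} = 0
G(3) = mex{0} = 1
G(4) = mex{1} = 0
G(5) = mex{0} = 1
G(6) = mex{1,0} = 2
G(7) = mex{2,1,0} = 3
G(8) = mex{3,0,1,0} = 2
G(9) = mex{2,1,0,1} = 3
G(10) = mex{3,0,1,0} = 2
G(11) = mex{2,1,0,1} = 3
G(12) = mex{3,2,1,0} = 4
G(13) = mex{4,3,2,1} = 0
G(14) = mex{0,2,3,2} = 1
G(15) = mex{1,3,2,3} = 0
G(16) = mex{0,2,3,2} = 1
G(17) = mex{1,3,2,3} = 0
G(18) = mex{0,4,3,2} = 1
G(19) = mex{1,0,4,3} = 2
G_C(19) = 2.
Combined Grundy value = 0 ⊕ 3 ⊕ 2 = 1.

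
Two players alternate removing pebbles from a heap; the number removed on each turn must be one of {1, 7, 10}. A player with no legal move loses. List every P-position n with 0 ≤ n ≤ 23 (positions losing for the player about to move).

0, 2, 4, 6, 8, 17, 19, 21, 23

n :  0  1  2  3  4  5  6  7  8  9 10 11 12 13 14 15 16 17 18 19 20 21 22 23
G :  0  1  0  1  0  1  0  1  0  1  2  3  2  3  2  3  2  0  1  0  1  0  1  0
P-positions are exactly the n with G(n) = 0.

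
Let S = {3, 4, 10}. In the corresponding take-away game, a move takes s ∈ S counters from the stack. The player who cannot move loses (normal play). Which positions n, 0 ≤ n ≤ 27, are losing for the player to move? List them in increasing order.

0, 1, 2, 7, 8, 9, 14, 15, 16, 21, 22, 23

G(0) = 0
G(1) = mex{} = 0
G(2) = mex{} = 0
G(3) = mex{0} = 1
G(4) = mex{0,0} = 1
G(5) = mex{0,0} = 1
G(6) = mex{1,0} = 2
G(7) = mex{1,1} = 0
G(8) = mex{1,1} = 0
G(9) = mex{2,1} = 0
G(10) = mex{0,2,0} = 1
G(11) = mex{0,0,0} = 1
G(12) = mex{0,0,0} = 1
G(13) = mex{1,0,1} = 2
G(14) = mex{1,1,1} = 0
G(15) = mex{1,1,1} = 0
G(16) = mex{2,1,2} = 0
G(17) = mex{0,2,0} = 1
G(18) = mex{0,0,0} = 1
G(19) = mex{0,0,0} = 1
G(20) = mex{1,0,1} = 2
G(21) = mex{1,1,1} = 0
G(22) = mex{1,1,1} = 0
G(23) = mex{2,1,2} = 0
G(24) = mex{0,2,0} = 1
G(25) = mex{0,0,0} = 1
G(26) = mex{0,0,0} = 1
G(27) = mex{1,0,1} = 2
P-positions are exactly the n with G(n) = 0.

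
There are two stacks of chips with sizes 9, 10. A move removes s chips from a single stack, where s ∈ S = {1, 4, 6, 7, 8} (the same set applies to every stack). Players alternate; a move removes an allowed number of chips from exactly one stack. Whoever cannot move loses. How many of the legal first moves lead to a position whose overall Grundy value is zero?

3

All stacks use S = {1, 4, 6, 7, 8}:
n :  0  1  2  3  4  5  6  7  8  9 10
G :  0  1  0  1  2  0  1  2  3  2  3
Stack A: G(9) = 2.
Stack B: G(10) = 3.
Combined Grundy value = 2 ⊕ 3 = 1.
A winning move leaves total XOR = 0, i.e. changes one component's Grundy value g to g ⊕ X where X is the current total.
Stack A: need g' = 2⊕1 = 3. Options: 9−1→G=3, 9−4→G=0, 9−6→G=1, 9−7→G=0, 9−8→G=1. Hits: 1.
Stack B: need g' = 3⊕1 = 2. Options: 10−1→G=2, 10−4→G=1, 10−6→G=2, 10−7→G=1, 10−8→G=0. Hits: 2.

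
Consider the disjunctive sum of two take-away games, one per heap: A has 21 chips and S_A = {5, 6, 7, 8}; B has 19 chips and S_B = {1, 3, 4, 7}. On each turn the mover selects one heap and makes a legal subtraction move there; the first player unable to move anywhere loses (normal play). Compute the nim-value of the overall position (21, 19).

Heap A, S = {5, 6, 7, 8}:
G(0) = 0
G(1) = mex{} = 0
G(2) = mex{} = 0
G(3) = mex{} = 0
G(4) = mex{} = 0
G(5) = mex{0} = 1
G(6) = mex{0,0} = 1
G(7) = mex{0,0,0} = 1
G(8) = mex{0,0,0,0} = 1
G(9) = mex{0,0,0,0} = 1
G(10) = mex{1,0,0,0} = 2
G(11) = mex{1,1,0,0} = 2
G(12) = mex{1,1,1,0} = 2
G(13) = mex{1,1,1,1} = 0
G(14) = mex{1,1,1,1} = 0
G(15) = mex{2,1,1,1} = 0
G(16) = mex{2,2,1,1} = 0
G(17) = mex{2,2,2,1} = 0
G(18) = mex{0,2,2,2} = 1
G(19) = mex{0,0,2,2} = 1
G(20) = mex{0,0,0,2} = 1
G(21) = mex{0,0,0,0} = 1
G_A(21) = 1.
Heap B, S = {1, 3, 4, 7}:
n :  0  1  2  3  4  5  6  7  8  9 10 11 12 13 14 15 16 17 18 19
G :  0  1  0  1  2  3  2  3  0  1  0  1  2  3  2  3  0  1  0  1
G_B(19) = 1.
Combined Grundy value = 1 ⊕ 1 = 0.

0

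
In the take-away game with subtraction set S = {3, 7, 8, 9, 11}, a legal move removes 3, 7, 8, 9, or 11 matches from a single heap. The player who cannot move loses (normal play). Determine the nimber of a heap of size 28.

2

G(0) = 0
G(1) = mex{} = 0
G(2) = mex{} = 0
G(3) = mex{0} = 1
G(4) = mex{0} = 1
G(5) = mex{0} = 1
G(6) = mex{1} = 0
G(7) = mex{1,0} = 2
G(8) = mex{1,0,0} = 2
G(9) = mex{0,0,0,0} = 1
G(10) = mex{2,1,0,0} = 3
G(11) = mex{2,1,1,0,0} = 3
G(12) = mex{1,1,1,1,0} = 2
G(13) = mex{3,0,1,1,0} = 2
G(14) = mex{3,2,0,1,1} = 4
G(15) = mex{2,2,2,0,1} = 3
G(16) = mex{2,1,2,2,1} = 0
G(17) = mex{4,3,1,2,0} = 5
G(18) = mex{3,3,3,1,2} = 0
G(19) = mex{0,2,3,3,2} = 1
G(20) = mex{5,2,2,3,1} = 0
G(21) = mex{0,4,2,2,3} = 1
G(22) = mex{1,3,4,2,3} = 0
G(23) = mex{0,0,3,4,2} = 1
G(24) = mex{1,5,0,3,2} = 4
G(25) = mex{0,0,5,0,4} = 1
G(26) = mex{1,1,0,5,3} = 2
G(27) = mex{4,0,1,0,0} = 2
G(28) = mex{1,1,0,1,5} = 2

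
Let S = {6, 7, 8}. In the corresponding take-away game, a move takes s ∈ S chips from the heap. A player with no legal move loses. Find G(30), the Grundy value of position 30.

n :  0  1  2  3  4  5  6  7  8  9 10 11 12 13 14 15 16 17 18 19 20 21 22 23 24 25 26 27 28 29 30
G :  0  0  0  0  0  0  1  1  1  1  1  1  2  2  0  0  0  0  0  0  1  1  1  1  1  1  2  2  0  0  0

0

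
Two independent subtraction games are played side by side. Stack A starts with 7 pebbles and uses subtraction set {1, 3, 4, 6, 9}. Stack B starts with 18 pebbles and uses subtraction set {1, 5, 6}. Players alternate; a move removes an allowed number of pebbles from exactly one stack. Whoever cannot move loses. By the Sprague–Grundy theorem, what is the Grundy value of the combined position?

Stack A, S = {1, 3, 4, 6, 9}:
G(0) = 0
G(1) = mex{0} = 1
G(2) = mex{1} = 0
G(3) = mex{0,0} = 1
G(4) = mex{1,1,0} = 2
G(5) = mex{2,0,1} = 3
G(6) = mex{3,1,0,0} = 2
G(7) = mex{2,2,1,1} = 0
G_A(7) = 0.
Stack B, S = {1, 5, 6}:
n :  0  1  2  3  4  5  6  7  8  9 10 11 12 13 14 15 16 17 18
G :  0  1  0  1  0  1  2  3  2  3  2  0  1  0  1  0  1  2  3
G_B(18) = 3.
Combined Grundy value = 0 ⊕ 3 = 3.

3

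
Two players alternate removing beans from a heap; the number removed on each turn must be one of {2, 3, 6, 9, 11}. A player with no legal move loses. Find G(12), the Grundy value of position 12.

4

G(0) = 0
G(1) = mex{} = 0
G(2) = mex{0} = 1
G(3) = mex{0,0} = 1
G(4) = mex{1,0} = 2
G(5) = mex{1,1} = 0
G(6) = mex{2,1,0} = 3
G(7) = mex{0,2,0} = 1
G(8) = mex{3,0,1} = 2
G(9) = mex{1,3,1,0} = 2
G(10) = mex{2,1,2,0} = 3
G(11) = mex{2,2,0,1,0} = 3
G(12) = mex{3,2,3,1,0} = 4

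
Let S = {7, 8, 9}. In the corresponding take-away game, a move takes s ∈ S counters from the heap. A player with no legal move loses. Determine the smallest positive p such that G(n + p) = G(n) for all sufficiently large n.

G(0) = 0
G(1) = mex{} = 0
G(2) = mex{} = 0
G(3) = mex{} = 0
G(4) = mex{} = 0
G(5) = mex{} = 0
G(6) = mex{} = 0
G(7) = mex{0} = 1
G(8) = mex{0,0} = 1
G(9) = mex{0,0,0} = 1
G(10) = mex{0,0,0} = 1
G(11) = mex{0,0,0} = 1
G(12) = mex{0,0,0} = 1
G(13) = mex{0,0,0} = 1
G(14) = mex{1,0,0} = 2
G(15) = mex{1,1,0} = 2
G(16) = mex{1,1,1} = 0
G(17) = mex{1,1,1} = 0
G(18) = mex{1,1,1} = 0
G(19) = mex{1,1,1} = 0
G(20) = mex{1,1,1} = 0
G(21) = mex{2,1,1} = 0
G(22) = mex{2,2,1} = 0
G(23) = mex{0,2,2} = 1
G(24) = mex{0,0,2} = 1
G(25) = mex{0,0,0} = 1
G(26) = mex{0,0,0} = 1
G(27) = mex{0,0,0} = 1
G(28) = mex{0,0,0} = 1
G(29) = mex{0,0,0} = 1
G(30) = mex{1,0,0} = 2
G(31) = mex{1,1,0} = 2
G(32) = mex{1,1,1} = 0
G(33) = mex{1,1,1} = 0
G(n+16) = G(n) holds for n = 0,…,8 (a full window of length max(S) = 9), so the sequence is purely periodic with period 16.

16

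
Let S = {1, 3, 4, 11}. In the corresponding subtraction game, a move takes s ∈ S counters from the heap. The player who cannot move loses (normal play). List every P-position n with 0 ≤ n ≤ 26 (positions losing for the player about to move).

0, 2, 7, 9, 14, 16, 21, 23

G(0) = 0
G(1) = mex{0} = 1
G(2) = mex{1} = 0
G(3) = mex{0,0} = 1
G(4) = mex{1,1,0} = 2
G(5) = mex{2,0,1} = 3
G(6) = mex{3,1,0} = 2
G(7) = mex{2,2,1} = 0
G(8) = mex{0,3,2} = 1
G(9) = mex{1,2,3} = 0
G(10) = mex{0,0,2} = 1
G(11) = mex{1,1,0,0} = 2
G(12) = mex{2,0,1,1} = 3
G(13) = mex{3,1,0,0} = 2
G(14) = mex{2,2,1,1} = 0
G(15) = mex{0,3,2,2} = 1
G(16) = mex{1,2,3,3} = 0
G(17) = mex{0,0,2,2} = 1
G(18) = mex{1,1,0,0} = 2
G(19) = mex{2,0,1,1} = 3
G(20) = mex{3,1,0,0} = 2
G(21) = mex{2,2,1,1} = 0
G(22) = mex{0,3,2,2} = 1
G(23) = mex{1,2,3,3} = 0
G(24) = mex{0,0,2,2} = 1
G(25) = mex{1,1,0,0} = 2
G(26) = mex{2,0,1,1} = 3
P-positions are exactly the n with G(n) = 0.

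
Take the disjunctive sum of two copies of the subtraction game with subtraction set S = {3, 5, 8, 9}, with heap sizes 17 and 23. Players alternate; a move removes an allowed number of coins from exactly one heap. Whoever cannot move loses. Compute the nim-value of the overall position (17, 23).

All heaps use S = {3, 5, 8, 9}:
n :  0  1  2  3  4  5  6  7  8  9 10 11 12 13 14 15 16 17 18 19 20 21 22 23
G :  0  0  0  1  1  1  2  2  2  3  3  3  0  0  0  1  1  1  2  2  2  3  3  3
Heap A: G(17) = 1.
Heap B: G(23) = 3.
Combined Grundy value = 1 ⊕ 3 = 2.

2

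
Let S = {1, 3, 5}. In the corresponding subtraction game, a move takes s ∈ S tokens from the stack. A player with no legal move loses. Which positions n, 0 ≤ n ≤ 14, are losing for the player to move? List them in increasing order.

G(0) = 0
G(1) = mex{0} = 1
G(2) = mex{1} = 0
G(3) = mex{0,0} = 1
G(4) = mex{1,1} = 0
G(5) = mex{0,0,0} = 1
G(6) = mex{1,1,1} = 0
G(7) = mex{0,0,0} = 1
G(8) = mex{1,1,1} = 0
G(9) = mex{0,0,0} = 1
G(10) = mex{1,1,1} = 0
G(11) = mex{0,0,0} = 1
G(12) = mex{1,1,1} = 0
G(13) = mex{0,0,0} = 1
G(14) = mex{1,1,1} = 0
P-positions are exactly the n with G(n) = 0.

0, 2, 4, 6, 8, 10, 12, 14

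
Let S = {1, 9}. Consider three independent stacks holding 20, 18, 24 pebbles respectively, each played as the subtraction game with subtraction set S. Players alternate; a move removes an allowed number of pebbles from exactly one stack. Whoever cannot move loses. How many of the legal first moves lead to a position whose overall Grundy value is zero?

0

All stacks use S = {1, 9}:
G(0) = 0
G(1) = mex{0} = 1
G(2) = mex{1} = 0
G(3) = mex{0} = 1
G(4) = mex{1} = 0
G(5) = mex{0} = 1
G(6) = mex{1} = 0
G(7) = mex{0} = 1
G(8) = mex{1} = 0
G(9) = mex{0,0} = 1
G(10) = mex{1,1} = 0
G(11) = mex{0,0} = 1
G(12) = mex{1,1} = 0
G(13) = mex{0,0} = 1
G(14) = mex{1,1} = 0
G(15) = mex{0,0} = 1
G(16) = mex{1,1} = 0
G(17) = mex{0,0} = 1
G(18) = mex{1,1} = 0
G(19) = mex{0,0} = 1
G(20) = mex{1,1} = 0
G(21) = mex{0,0} = 1
G(22) = mex{1,1} = 0
G(23) = mex{0,0} = 1
G(24) = mex{1,1} = 0
Stack A: G(20) = 0.
Stack B: G(18) = 0.
Stack C: G(24) = 0.
Combined Grundy value = 0 ⊕ 0 ⊕ 0 = 0.
A winning move leaves total XOR = 0, i.e. changes one component's Grundy value g to g ⊕ X where X is the current total.
Stack A: target g' = 0⊕0 = 0, but every legal move changes the Grundy value (mex property), so 0 moves.
Stack B: target g' = 0⊕0 = 0, but every legal move changes the Grundy value (mex property), so 0 moves.
Stack C: target g' = 0⊕0 = 0, but every legal move changes the Grundy value (mex property), so 0 moves.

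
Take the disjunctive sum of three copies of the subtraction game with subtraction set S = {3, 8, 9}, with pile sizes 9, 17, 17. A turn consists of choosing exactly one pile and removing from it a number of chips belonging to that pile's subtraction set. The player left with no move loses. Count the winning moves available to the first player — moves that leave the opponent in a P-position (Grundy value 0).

5

All piles use S = {3, 8, 9}:
G(0) = 0
G(1) = mex{} = 0
G(2) = mex{} = 0
G(3) = mex{0} = 1
G(4) = mex{0} = 1
G(5) = mex{0} = 1
G(6) = mex{1} = 0
G(7) = mex{1} = 0
G(8) = mex{1,0} = 2
G(9) = mex{0,0,0} = 1
G(10) = mex{0,0,0} = 1
G(11) = mex{2,1,0} = 3
G(12) = mex{1,1,1} = 0
G(13) = mex{1,1,1} = 0
G(14) = mex{3,0,1} = 2
G(15) = mex{0,0,0} = 1
G(16) = mex{0,2,0} = 1
G(17) = mex{2,1,2} = 0
Pile A: G(9) = 1.
Pile B: G(17) = 0.
Pile C: G(17) = 0.
Combined Grundy value = 1 ⊕ 0 ⊕ 0 = 1.
A winning move leaves total XOR = 0, i.e. changes one component's Grundy value g to g ⊕ X where X is the current total.
Pile A: need g' = 1⊕1 = 0. Options: 9−3→G=0, 9−8→G=0, 9−9→G=0. Hits: 3.
Pile B: need g' = 0⊕1 = 1. Options: 17−3→G=2, 17−8→G=1, 17−9→G=2. Hits: 1.
Pile C: need g' = 0⊕1 = 1. Options: 17−3→G=2, 17−8→G=1, 17−9→G=2. Hits: 1.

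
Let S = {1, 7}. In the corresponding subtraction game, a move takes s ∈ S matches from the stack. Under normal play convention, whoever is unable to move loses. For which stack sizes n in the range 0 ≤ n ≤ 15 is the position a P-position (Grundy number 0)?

G(0) = 0
G(1) = mex{0} = 1
G(2) = mex{1} = 0
G(3) = mex{0} = 1
G(4) = mex{1} = 0
G(5) = mex{0} = 1
G(6) = mex{1} = 0
G(7) = mex{0,0} = 1
G(8) = mex{1,1} = 0
G(9) = mex{0,0} = 1
G(10) = mex{1,1} = 0
G(11) = mex{0,0} = 1
G(12) = mex{1,1} = 0
G(13) = mex{0,0} = 1
G(14) = mex{1,1} = 0
G(15) = mex{0,0} = 1
P-positions are exactly the n with G(n) = 0.

0, 2, 4, 6, 8, 10, 12, 14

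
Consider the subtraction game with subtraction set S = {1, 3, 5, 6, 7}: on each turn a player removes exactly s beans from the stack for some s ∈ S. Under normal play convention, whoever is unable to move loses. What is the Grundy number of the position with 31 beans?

3

G(0) = 0
G(1) = mex{0} = 1
G(2) = mex{1} = 0
G(3) = mex{0,0} = 1
G(4) = mex{1,1} = 0
G(5) = mex{0,0,0} = 1
G(6) = mex{1,1,1,0} = 2
G(7) = mex{2,0,0,1,0} = 3
G(8) = mex{3,1,1,0,1} = 2
G(9) = mex{2,2,0,1,0} = 3
G(10) = mex{3,3,1,0,1} = 2
G(11) = mex{2,2,2,1,0} = 3
G(12) = mex{3,3,3,2,1} = 0
G(13) = mex{0,2,2,3,2} = 1
G(14) = mex{1,3,3,2,3} = 0
G(15) = mex{0,0,2,3,2} = 1
G(16) = mex{1,1,3,2,3} = 0
G(17) = mex{0,0,0,3,2} = 1
G(18) = mex{1,1,1,0,3} = 2
G(19) = mex{2,0,0,1,0} = 3
G(20) = mex{3,1,1,0,1} = 2
G(21) = mex{2,2,0,1,0} = 3
G(22) = mex{3,3,1,0,1} = 2
G(23) = mex{2,2,2,1,0} = 3
G(24) = mex{3,3,3,2,1} = 0
G(25) = mex{0,2,2,3,2} = 1
G(26) = mex{1,3,3,2,3} = 0
G(27) = mex{0,0,2,3,2} = 1
G(28) = mex{1,1,3,2,3} = 0
G(29) = mex{0,0,0,3,2} = 1
G(30) = mex{1,1,1,0,3} = 2
G(31) = mex{2,0,0,1,0} = 3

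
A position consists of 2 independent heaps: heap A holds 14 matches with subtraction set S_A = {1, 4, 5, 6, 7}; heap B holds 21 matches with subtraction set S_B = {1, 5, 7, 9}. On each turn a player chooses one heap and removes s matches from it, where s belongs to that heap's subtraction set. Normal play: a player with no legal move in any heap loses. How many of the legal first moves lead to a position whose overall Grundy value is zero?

1

Heap A, S = {1, 4, 5, 6, 7}:
n :  0  1  2  3  4  5  6  7  8  9 10 11 12 13 14
G :  0  1  0  1  2  3  2  3  4  5  0  1  0  1  2
G_A(14) = 2.
Heap B, S = {1, 5, 7, 9}:
G(0) = 0
G(1) = mex{0} = 1
G(2) = mex{1} = 0
G(3) = mex{0} = 1
G(4) = mex{1} = 0
G(5) = mex{0,0} = 1
G(6) = mex{1,1} = 0
G(7) = mex{0,0,0} = 1
G(8) = mex{1,1,1} = 0
G(9) = mex{0,0,0,0} = 1
G(10) = mex{1,1,1,1} = 0
G(11) = mex{0,0,0,0} = 1
G(12) = mex{1,1,1,1} = 0
G(13) = mex{0,0,0,0} = 1
G(14) = mex{1,1,1,1} = 0
G(15) = mex{0,0,0,0} = 1
G(16) = mex{1,1,1,1} = 0
G(17) = mex{0,0,0,0} = 1
G(18) = mex{1,1,1,1} = 0
G(19) = mex{0,0,0,0} = 1
G(20) = mex{1,1,1,1} = 0
G(21) = mex{0,0,0,0} = 1
G_B(21) = 1.
Combined Grundy value = 2 ⊕ 1 = 3.
A winning move leaves total XOR = 0, i.e. changes one component's Grundy value g to g ⊕ X where X is the current total.
Heap A: need g' = 2⊕3 = 1. Options: 14−1→G=1, 14−4→G=0, 14−5→G=5, 14−6→G=4, 14−7→G=3. Hits: 1.
Heap B: need g' = 1⊕3 = 2. Options: 21−1→G=0, 21−5→G=0, 21−7→G=0, 21−9→G=0. Hits: 0.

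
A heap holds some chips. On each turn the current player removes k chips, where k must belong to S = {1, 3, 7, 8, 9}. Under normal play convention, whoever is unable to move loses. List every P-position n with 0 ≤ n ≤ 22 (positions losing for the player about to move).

n :  0  1  2  3  4  5  6  7  8  9 10 11 12 13 14 15 16 17 18 19 20 21 22
G :  0  1  0  1  0  1  0  1  2  3  2  3  2  3  2  3  0  1  0  1  0  1  0
P-positions are exactly the n with G(n) = 0.

0, 2, 4, 6, 16, 18, 20, 22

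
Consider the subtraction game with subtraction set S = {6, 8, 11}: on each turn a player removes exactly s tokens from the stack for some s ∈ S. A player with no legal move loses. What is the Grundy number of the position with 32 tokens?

G(0) = 0
G(1) = mex{} = 0
G(2) = mex{} = 0
G(3) = mex{} = 0
G(4) = mex{} = 0
G(5) = mex{} = 0
G(6) = mex{0} = 1
G(7) = mex{0} = 1
G(8) = mex{0,0} = 1
G(9) = mex{0,0} = 1
G(10) = mex{0,0} = 1
G(11) = mex{0,0,0} = 1
G(12) = mex{1,0,0} = 2
G(13) = mex{1,0,0} = 2
G(14) = mex{1,1,0} = 2
G(15) = mex{1,1,0} = 2
G(16) = mex{1,1,0} = 2
G(17) = mex{1,1,1} = 0
G(18) = mex{2,1,1} = 0
G(19) = mex{2,1,1} = 0
G(20) = mex{2,2,1} = 0
G(21) = mex{2,2,1} = 0
G(22) = mex{2,2,1} = 0
G(23) = mex{0,2,2} = 1
G(24) = mex{0,2,2} = 1
G(25) = mex{0,0,2} = 1
G(26) = mex{0,0,2} = 1
G(27) = mex{0,0,2} = 1
G(28) = mex{0,0,0} = 1
G(29) = mex{1,0,0} = 2
G(30) = mex{1,0,0} = 2
G(31) = mex{1,1,0} = 2
G(32) = mex{1,1,0} = 2

2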